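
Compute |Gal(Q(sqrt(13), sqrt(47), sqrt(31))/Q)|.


The 3 square roots of distinct primes are multiplicatively independent over Q,
so [K:Q] = 2^3 and Gal(K/Q) is isomorphic to (Z/2Z)^3.
|Gal| = 2^3 = 8

8


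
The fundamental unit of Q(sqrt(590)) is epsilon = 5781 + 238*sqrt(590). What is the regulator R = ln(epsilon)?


epsilon = 5781 + 238*sqrt(590)
= 11561.9999
R = ln(11561.9999)
= 9.3555

9.3555


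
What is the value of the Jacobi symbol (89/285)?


Compute (89/285) via quadratic reciprocity:
  reciprocity: (89/285) -> +(285/89)
  reduce: (18/89)
  pull out 2: (2/89) = +1  (since 89 mod 8 = 1)
  reciprocity: (9/89) -> +(89/9)
  reduce: (8/9)
  pull out 2: (2/9) = +1  (since 9 mod 8 = 1)
  pull out 2: (2/9) = +1  (since 9 mod 8 = 1)
  pull out 2: (2/9) = +1  (since 9 mod 8 = 1)
  (1/9) = 1
Product of signs = 1

1


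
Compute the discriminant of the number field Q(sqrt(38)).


For K = Q(sqrt(d)) with d squarefree: disc(K) = d if d = 1 mod 4, and disc(K) = 4d if d = 2 or 3 mod 4.
Here d = 38, and d mod 4 = 2.
d = 2 mod 4, not 1 (O_K = Z[sqrt(d)]), so disc(K) = 4d = 4 * (38) = 152

152


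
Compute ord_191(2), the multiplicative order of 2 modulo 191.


We want ord_191(2), the smallest k >= 1 with 2^k = 1 mod 191.
n = 191 = 191, phi(191) = 190; the order divides phi(n).
Divisors of 190: 1, 2, 5, 10, 19, 38, 95, 190
Repeated squaring mod 191: 2^1 = 2, 2^2 = 4, 2^4 = 16, 2^8 = 65, 2^16 = 23, 2^32 = 147, 2^64 = 26, 2^128 = 103
Test divisors in increasing order:
  k=1: 2^1 = 2 mod 191
  k=2: 2^2 = 4 mod 191
  k=5: 2^5 = 16 * 2 = 32 mod 191
  k=10: 2^10 = 65 * 4 = 69 mod 191
  k=19: 2^19 = 23 * 4 * 2 = 184 mod 191
  k=38: 2^38 = 147 * 16 * 4 = 49 mod 191
  k=95: 2^95 = 26 * 23 * 65 * 16 * 4 * 2 = 1 mod 191  <- first divisor giving 1
Order = 95

95


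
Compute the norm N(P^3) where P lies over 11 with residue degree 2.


N(P^a) = p^(a*f)
= 11^(3*2)
= 11^6
= 1771561

1771561


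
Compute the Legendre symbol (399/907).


p = 907 is prime, so compute (399/907) with the reciprocity algorithm (Jacobi-symbol steps: pull out 2s via (2/n), flip via reciprocity, reduce):
  reciprocity: (399/907) -> -(907/399)
  reduce: (109/399)
  reciprocity: (109/399) -> +(399/109)
  reduce: (72/109)
  pull out 2: (2/109) = -1  (since 109 mod 8 = 5)
  pull out 2: (2/109) = -1  (since 109 mod 8 = 5)
  pull out 2: (2/109) = -1  (since 109 mod 8 = 5)
  reciprocity: (9/109) -> +(109/9)
  reduce: (1/9)
  (1/9) = 1
Product of signs = 1
(399/907) = 1

1


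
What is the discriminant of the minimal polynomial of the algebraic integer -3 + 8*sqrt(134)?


The element -3 + 8*sqrt(134) has minimal polynomial:
x^2 + 6*x - 8567
Discriminant = (6)^2 - 4*(-8567)
= 36 + 34268
= 34304

34304


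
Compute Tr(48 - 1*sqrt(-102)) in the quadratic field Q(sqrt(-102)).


Tr(a + b*sqrt(d)) = (a + b*sqrt(d)) + (a - b*sqrt(d)) = 2a
= 2 * (48)
= 96

96


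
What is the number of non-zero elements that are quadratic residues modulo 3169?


For prime p, the number of non-zero quadratic residues is (p-1)/2.
= (3169-1)/2
= 1584

1584


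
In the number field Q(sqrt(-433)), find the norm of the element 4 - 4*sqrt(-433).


N(a + b*sqrt(d)) = a^2 - d*b^2
= (4)^2 - (-433)*(-4)^2
= 16 + 6928
= 6944

6944


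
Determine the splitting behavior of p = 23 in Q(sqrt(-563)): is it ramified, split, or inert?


K = Q(sqrt(-563)). Since d mod 4 = 1, disc(K) = -563.
Check p | disc: -563 mod 23 = 12.
p does not divide disc. Compute Legendre symbol (d/p):
12^((23-1)/2) mod 23 = 1
(d/p) = 1, so p splits: (p) = P*P' with e=1, f=1, g=2.
Therefore p is split.

split


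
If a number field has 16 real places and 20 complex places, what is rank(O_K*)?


By Dirichlet's unit theorem:
rank = r1 + r2 - 1
= 16 + 20 - 1
= 35

35


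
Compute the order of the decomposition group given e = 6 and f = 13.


|D_P| = e * f
= 6 * 13
= 78

78


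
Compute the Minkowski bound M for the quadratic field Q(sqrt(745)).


d = 745, d mod 4 = 1, so disc(K) = d = 745; |disc(K)| = 745
Real quadratic field, so n = 2, s = r2 = 0, r1 = 2
M = (n!/n^n) * (4/pi)^s * sqrt(|disc(K)|) = (2!/2^2) * (4/pi)^0 * sqrt(745)
= 0.5 * 1.000000 * 27.294688
= 13.6473

13.6473


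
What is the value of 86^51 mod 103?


p = 103 is prime and the exponent is (p-1)/2 = 51, so by Euler's criterion 86^51 = (86/103) = +1 or -1 mod 103.
Compute by square-and-multiply:
  51 = 32 + 16 + 2 + 1 (binary 110011)
  Repeated squaring mod 103: 86^1 = 86, 86^2 = 83, 86^4 = 91, 86^8 = 41, 86^16 = 33, 86^32 = 59
  86^51 = 86^32 * 86^16 * 86^2 * 86^1 = 59 * 33 * 83 * 86 mod 103
    59 * 33 = 1947 = 93 mod 103
    93 * 83 = 7719 = 97 mod 103
    97 * 86 = 8342 = 102 mod 103
  86^51 = 102 mod 103
Result 102 = p - 1 = -1 mod 103: 86 is a quadratic non-residue mod 103. As a residue in [0, p-1] the value is 102.
86^51 mod 103 = 102

102


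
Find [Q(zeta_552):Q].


The degree equals Euler's totient phi(552).
552 = 2^3 * 3 * 23
phi(552) = 176

176


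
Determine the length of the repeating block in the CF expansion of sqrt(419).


Run the CF algorithm for sqrt(419).
a_0 = floor(sqrt(419)) = 20; set m_0=0, q_0=1.
Recurrence: m' = q*a - m,  q' = (d - m'^2)/q,  a' = floor((a_0 + m')/q').
  step 1: m=20, q=19, a=2
  step 2: m=18, q=5, a=7
  step 3: m=17, q=26, a=1
  step 4: m=9, q=13, a=2
  step 5: m=17, q=10, a=3
  step 6: m=13, q=25, a=1
  step 7: m=12, q=11, a=2
  step 8: m=10, q=29, a=1
  step 9: m=19, q=2, a=19
  step 10: m=19, q=29, a=1
  step 11: m=10, q=11, a=2
  step 12: m=12, q=25, a=1
  step 13: m=13, q=10, a=3
  step 14: m=17, q=13, a=2
  step 15: m=9, q=26, a=1
  step 16: m=17, q=5, a=7
  step 17: m=18, q=19, a=2
  step 18: m=20, q=1, a=40
a_18 = 2*a_0 = 40, so the period closes here.
sqrt(419) = [20; 2, 7, 1, 2, 3, 1, 2, 1, 19, 1, 2, 1, 3, 2, 1, 7, 2, 40]
Period length = 18

18


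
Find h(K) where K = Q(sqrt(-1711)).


K = Q(sqrt(-1711)). d mod 4 = 1, so D = disc(K) = d = -1711
h(K) equals the number of primitive reduced positive-definite forms (a, b, c) = a*x^2 + b*x*y + c*y^2 with b^2 - 4ac = D,
where reduced means |b| <= a <= c, with b >= 0 whenever |b| = a or a = c, and primitive means gcd(a, b, c) = 1.
Reduced forces 3a^2 <= |D| = 1711, so 1 <= a <= 23; b must have the parity of D, and c = (b^2 - D)/(4a) must be an integer >= a.
Enumerate a = 1..23, b in [-a, a]:
  a=1: (1, 1, 428)  [1]
  a=2: (2, -1, 214), (2, 1, 214)  [2]
  a=3: none
  a=4: (4, -1, 107), (4, 1, 107)  [2]
  a=5: (5, -3, 86), (5, 3, 86)  [2]
  a=6: none
  a=7: (7, -5, 62), (7, 5, 62)  [2]
  a=8: (8, -7, 55), (8, 7, 55)  [2]
  a=9: none
  a=10: (10, -7, 44), (10, -3, 43), (10, 3, 43), (10, 7, 44)  [4]
  a=11: (11, -7, 40), (11, 7, 40)  [2]
  a=12..13: none
  a=14: (14, -9, 32), (14, -5, 31), (14, 5, 31), (14, 9, 32)  [4]
  a=15: none
  a=16: (16, -9, 28), (16, 9, 28)  [2]
  a=17..19: none
  a=20: (20, -17, 25), (20, -7, 22), (20, 7, 22), (20, 17, 25)  [4]
  a=21: none
  a=22: (22, 15, 22)  [1]
  a=23: none
Total reduced forms: 1 + 2 + 2 + 2 + 2 + 2 + 4 + 2 + 4 + 2 + 4 + 1 = 28
h = 28

28


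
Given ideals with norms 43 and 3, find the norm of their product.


N(IJ) = N(I) * N(J)
= 43 * 3
= 129

129


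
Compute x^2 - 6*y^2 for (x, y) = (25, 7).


x^2 - d*y^2
= 25^2 - 6*7^2
= 625 - 294
= 331

331


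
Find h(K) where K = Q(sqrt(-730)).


K = Q(sqrt(-730)). d mod 4 = 2, so D = disc(K) = 4d = -2920
h(K) equals the number of primitive reduced positive-definite forms (a, b, c) = a*x^2 + b*x*y + c*y^2 with b^2 - 4ac = D,
where reduced means |b| <= a <= c, with b >= 0 whenever |b| = a or a = c, and primitive means gcd(a, b, c) = 1.
Reduced forces 3a^2 <= |D| = 2920, so 1 <= a <= 31; b must have the parity of D, and c = (b^2 - D)/(4a) must be an integer >= a.
Enumerate a = 1..31, b in [-a, a]:
  a=1: (1, 0, 730)  [1]
  a=2: (2, 0, 365)  [1]
  a=3..4: none
  a=5: (5, 0, 146)  [1]
  a=6..9: none
  a=10: (10, 0, 73)  [1]
  a=11..16: none
  a=17: (17, -2, 43), (17, 2, 43)  [2]
  a=18: none
  a=19: (19, -14, 41), (19, 14, 41)  [2]
  a=20..22: none
  a=23: (23, -22, 37), (23, 22, 37)  [2]
  a=24..28: none
  a=29: (29, -26, 31), (29, 26, 31)  [2]
  a=30..31: none
Total reduced forms: 1 + 1 + 1 + 1 + 2 + 2 + 2 + 2 = 12
h = 12

12


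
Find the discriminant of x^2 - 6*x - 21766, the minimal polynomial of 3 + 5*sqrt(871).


The element 3 + 5*sqrt(871) has minimal polynomial:
x^2 - 6*x - 21766
Discriminant = (-6)^2 - 4*(-21766)
= 36 + 87064
= 87100

87100


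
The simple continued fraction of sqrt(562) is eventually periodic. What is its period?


Run the CF algorithm for sqrt(562).
a_0 = floor(sqrt(562)) = 23; set m_0=0, q_0=1.
Recurrence: m' = q*a - m,  q' = (d - m'^2)/q,  a' = floor((a_0 + m')/q').
  step 1: m=23, q=33, a=1
  step 2: m=10, q=14, a=2
  step 3: m=18, q=17, a=2
  step 4: m=16, q=18, a=2
  step 5: m=20, q=9, a=4
  step 6: m=16, q=34, a=1
  step 7: m=18, q=7, a=5
  step 8: m=17, q=39, a=1
  step 9: m=22, q=2, a=22
  step 10: m=22, q=39, a=1
  step 11: m=17, q=7, a=5
  step 12: m=18, q=34, a=1
  step 13: m=16, q=9, a=4
  step 14: m=20, q=18, a=2
  step 15: m=16, q=17, a=2
  step 16: m=18, q=14, a=2
  step 17: m=10, q=33, a=1
  step 18: m=23, q=1, a=46
a_18 = 2*a_0 = 46, so the period closes here.
sqrt(562) = [23; 1, 2, 2, 2, 4, 1, 5, 1, 22, 1, 5, 1, 4, 2, 2, 2, 1, 46]
Period length = 18

18


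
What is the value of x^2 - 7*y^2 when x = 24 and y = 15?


x^2 - d*y^2
= 24^2 - 7*15^2
= 576 - 1575
= -999

-999


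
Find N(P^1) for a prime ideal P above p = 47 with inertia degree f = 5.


N(P^a) = p^(a*f)
= 47^(1*5)
= 47^5
= 229345007

229345007


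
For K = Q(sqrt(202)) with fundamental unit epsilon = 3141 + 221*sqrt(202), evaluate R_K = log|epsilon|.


epsilon = 3141 + 221*sqrt(202)
= 6282.0002
R = ln(6282.0002)
= 8.7454

8.7454


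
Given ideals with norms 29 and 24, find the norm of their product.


N(IJ) = N(I) * N(J)
= 29 * 24
= 696

696


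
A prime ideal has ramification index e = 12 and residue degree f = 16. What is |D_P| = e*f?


|D_P| = e * f
= 12 * 16
= 192

192


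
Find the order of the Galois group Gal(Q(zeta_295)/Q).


|Gal(Q(zeta_295)/Q)| = phi(295)
= 232

232


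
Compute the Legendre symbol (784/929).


p = 929 is prime, so compute (784/929) with the reciprocity algorithm (Jacobi-symbol steps: pull out 2s via (2/n), flip via reciprocity, reduce):
  pull out 2: (2/929) = +1  (since 929 mod 8 = 1)
  pull out 2: (2/929) = +1  (since 929 mod 8 = 1)
  pull out 2: (2/929) = +1  (since 929 mod 8 = 1)
  pull out 2: (2/929) = +1  (since 929 mod 8 = 1)
  reciprocity: (49/929) -> +(929/49)
  reduce: (47/49)
  reciprocity: (47/49) -> +(49/47)
  reduce: (2/47)
  pull out 2: (2/47) = +1  (since 47 mod 8 = 7)
  (1/47) = 1
Product of signs = 1
(784/929) = 1

1


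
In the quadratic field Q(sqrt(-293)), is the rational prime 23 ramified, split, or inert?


K = Q(sqrt(-293)). Since d mod 4 = 3, disc(K) = -1172.
Check p | disc: -1172 mod 23 = 1.
p does not divide disc. Compute Legendre symbol (d/p):
6^((23-1)/2) mod 23 = 1
(d/p) = 1, so p splits: (p) = P*P' with e=1, f=1, g=2.
Therefore p is split.

split


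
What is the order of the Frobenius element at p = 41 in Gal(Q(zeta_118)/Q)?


The Frobenius at p in Gal(Q(zeta_n)/Q) = (Z/nZ)* is the class of p, so its order is ord_118(41), the smallest k >= 1 with 41^k = 1 mod 118.
n = 118 = 2 * 59, phi(118) = 58; the order divides phi(n).
Divisors of 58: 1, 2, 29, 58
Repeated squaring mod 118: 41^1 = 41, 41^2 = 29, 41^4 = 15, 41^8 = 107, 41^16 = 3, 41^32 = 9
Test divisors in increasing order:
  k=1: 41^1 = 41 mod 118
  k=2: 41^2 = 29 mod 118
  k=29: 41^29 = 3 * 107 * 15 * 41 = 1 mod 118  <- first divisor giving 1
Order = 29

29


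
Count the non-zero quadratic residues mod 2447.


For prime p, the number of non-zero quadratic residues is (p-1)/2.
= (2447-1)/2
= 1223

1223


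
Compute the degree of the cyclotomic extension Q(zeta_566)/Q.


The degree equals Euler's totient phi(566).
566 = 2 * 283
phi(566) = 282

282


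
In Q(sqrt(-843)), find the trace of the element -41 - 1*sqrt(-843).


Tr(a + b*sqrt(d)) = (a + b*sqrt(d)) + (a - b*sqrt(d)) = 2a
= 2 * (-41)
= -82

-82


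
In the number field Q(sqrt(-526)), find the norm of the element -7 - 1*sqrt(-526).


N(a + b*sqrt(d)) = a^2 - d*b^2
= (-7)^2 - (-526)*(-1)^2
= 49 + 526
= 575

575


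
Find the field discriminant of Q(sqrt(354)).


For K = Q(sqrt(d)) with d squarefree: disc(K) = d if d = 1 mod 4, and disc(K) = 4d if d = 2 or 3 mod 4.
Here d = 354, and d mod 4 = 2.
d = 2 mod 4, not 1 (O_K = Z[sqrt(d)]), so disc(K) = 4d = 4 * (354) = 1416

1416


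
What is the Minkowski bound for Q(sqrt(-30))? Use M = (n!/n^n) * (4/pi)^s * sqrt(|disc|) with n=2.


d = -30, d mod 4 = 2, so disc(K) = 4d = -120; |disc(K)| = 120
Imaginary quadratic field, so n = 2, s = r2 = 1, r1 = 0
M = (n!/n^n) * (4/pi)^s * sqrt(|disc(K)|) = (2!/2^2) * (4/pi)^1 * sqrt(120)
= 0.5 * 1.273240 * 10.954451
= 6.9738

6.9738


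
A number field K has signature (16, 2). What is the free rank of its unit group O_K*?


By Dirichlet's unit theorem:
rank = r1 + r2 - 1
= 16 + 2 - 1
= 17

17


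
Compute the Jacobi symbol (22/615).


Compute (22/615) via quadratic reciprocity:
  pull out 2: (2/615) = +1  (since 615 mod 8 = 7)
  reciprocity: (11/615) -> -(615/11)
  reduce: (10/11)
  pull out 2: (2/11) = -1  (since 11 mod 8 = 3)
  reciprocity: (5/11) -> +(11/5)
  reduce: (1/5)
  (1/5) = 1
Product of signs = 1

1


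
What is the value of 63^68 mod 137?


p = 137 is prime and the exponent is (p-1)/2 = 68, so by Euler's criterion 63^68 = (63/137) = +1 or -1 mod 137.
Compute by square-and-multiply:
  68 = 64 + 4 (binary 1000100)
  Repeated squaring mod 137: 63^1 = 63, 63^2 = 133, 63^4 = 16, 63^8 = 119, 63^16 = 50, 63^32 = 34, 63^64 = 60
  63^68 = 63^64 * 63^4 = 60 * 16 mod 137
    60 * 16 = 960 = 1 mod 137
  63^68 = 1 mod 137
Result 1: 63 is a quadratic residue mod 137.
63^68 mod 137 = 1

1


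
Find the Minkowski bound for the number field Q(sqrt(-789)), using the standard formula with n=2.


d = -789, d mod 4 = 3, so disc(K) = 4d = -3156; |disc(K)| = 3156
Imaginary quadratic field, so n = 2, s = r2 = 1, r1 = 0
M = (n!/n^n) * (4/pi)^s * sqrt(|disc(K)|) = (2!/2^2) * (4/pi)^1 * sqrt(3156)
= 0.5 * 1.273240 * 56.178288
= 35.7642

35.7642


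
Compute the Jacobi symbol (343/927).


Compute (343/927) via quadratic reciprocity:
  reciprocity: (343/927) -> -(927/343)
  reduce: (241/343)
  reciprocity: (241/343) -> +(343/241)
  reduce: (102/241)
  pull out 2: (2/241) = +1  (since 241 mod 8 = 1)
  reciprocity: (51/241) -> +(241/51)
  reduce: (37/51)
  reciprocity: (37/51) -> +(51/37)
  reduce: (14/37)
  pull out 2: (2/37) = -1  (since 37 mod 8 = 5)
  reciprocity: (7/37) -> +(37/7)
  reduce: (2/7)
  pull out 2: (2/7) = +1  (since 7 mod 8 = 7)
  (1/7) = 1
Product of signs = 1

1


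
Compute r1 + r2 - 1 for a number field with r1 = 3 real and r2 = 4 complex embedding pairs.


By Dirichlet's unit theorem:
rank = r1 + r2 - 1
= 3 + 4 - 1
= 6

6


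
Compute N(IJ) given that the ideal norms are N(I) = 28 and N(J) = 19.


N(IJ) = N(I) * N(J)
= 28 * 19
= 532

532


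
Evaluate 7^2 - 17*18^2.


x^2 - d*y^2
= 7^2 - 17*18^2
= 49 - 5508
= -5459

-5459


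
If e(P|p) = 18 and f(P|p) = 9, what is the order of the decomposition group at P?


|D_P| = e * f
= 18 * 9
= 162

162


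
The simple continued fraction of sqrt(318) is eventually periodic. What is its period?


Run the CF algorithm for sqrt(318).
a_0 = floor(sqrt(318)) = 17; set m_0=0, q_0=1.
Recurrence: m' = q*a - m,  q' = (d - m'^2)/q,  a' = floor((a_0 + m')/q').
  step 1: m=17, q=29, a=1
  step 2: m=12, q=6, a=4
  step 3: m=12, q=29, a=1
  step 4: m=17, q=1, a=34
a_4 = 2*a_0 = 34, so the period closes here.
sqrt(318) = [17; 1, 4, 1, 34]
Period length = 4

4


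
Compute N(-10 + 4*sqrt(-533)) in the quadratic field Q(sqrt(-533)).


N(a + b*sqrt(d)) = a^2 - d*b^2
= (-10)^2 - (-533)*(4)^2
= 100 + 8528
= 8628

8628


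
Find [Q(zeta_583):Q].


The degree equals Euler's totient phi(583).
583 = 11 * 53
phi(583) = 520

520


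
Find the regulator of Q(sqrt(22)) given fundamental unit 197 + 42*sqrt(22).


epsilon = 197 + 42*sqrt(22)
= 393.9975
R = ln(393.9975)
= 5.9763

5.9763


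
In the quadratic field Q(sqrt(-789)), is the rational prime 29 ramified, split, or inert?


K = Q(sqrt(-789)). Since d mod 4 = 3, disc(K) = -3156.
Check p | disc: -3156 mod 29 = 5.
p does not divide disc. Compute Legendre symbol (d/p):
23^((29-1)/2) mod 29 = 1
(d/p) = 1, so p splits: (p) = P*P' with e=1, f=1, g=2.
Therefore p is split.

split


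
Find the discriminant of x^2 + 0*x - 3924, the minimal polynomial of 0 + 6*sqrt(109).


The element 0 + 6*sqrt(109) has minimal polynomial:
x^2 + 0*x - 3924
Discriminant = (0)^2 - 4*(-3924)
= 0 + 15696
= 15696

15696


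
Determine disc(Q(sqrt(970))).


For K = Q(sqrt(d)) with d squarefree: disc(K) = d if d = 1 mod 4, and disc(K) = 4d if d = 2 or 3 mod 4.
Here d = 970, and d mod 4 = 2.
d = 2 mod 4, not 1 (O_K = Z[sqrt(d)]), so disc(K) = 4d = 4 * (970) = 3880

3880


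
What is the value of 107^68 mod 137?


p = 137 is prime and the exponent is (p-1)/2 = 68, so by Euler's criterion 107^68 = (107/137) = +1 or -1 mod 137.
Compute by square-and-multiply:
  68 = 64 + 4 (binary 1000100)
  Repeated squaring mod 137: 107^1 = 107, 107^2 = 78, 107^4 = 56, 107^8 = 122, 107^16 = 88, 107^32 = 72, 107^64 = 115
  107^68 = 107^64 * 107^4 = 115 * 56 mod 137
    115 * 56 = 6440 = 1 mod 137
  107^68 = 1 mod 137
Result 1: 107 is a quadratic residue mod 137.
107^68 mod 137 = 1

1


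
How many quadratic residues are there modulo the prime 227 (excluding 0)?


For prime p, the number of non-zero quadratic residues is (p-1)/2.
= (227-1)/2
= 113

113


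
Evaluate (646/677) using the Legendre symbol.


p = 677 is prime, so compute (646/677) with the reciprocity algorithm (Jacobi-symbol steps: pull out 2s via (2/n), flip via reciprocity, reduce):
  pull out 2: (2/677) = -1  (since 677 mod 8 = 5)
  reciprocity: (323/677) -> +(677/323)
  reduce: (31/323)
  reciprocity: (31/323) -> -(323/31)
  reduce: (13/31)
  reciprocity: (13/31) -> +(31/13)
  reduce: (5/13)
  reciprocity: (5/13) -> +(13/5)
  reduce: (3/5)
  reciprocity: (3/5) -> +(5/3)
  reduce: (2/3)
  pull out 2: (2/3) = -1  (since 3 mod 8 = 3)
  (1/3) = 1
Product of signs = -1
(646/677) = -1

-1


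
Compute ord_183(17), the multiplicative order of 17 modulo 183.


We want ord_183(17), the smallest k >= 1 with 17^k = 1 mod 183.
n = 183 = 3 * 61, phi(183) = 120; the order divides phi(n).
Divisors of 120: 1, 2, 3, 4, 5, 6, 8, 10, 12, 15, 20, 24, 30, 40, 60, 120
Repeated squaring mod 183: 17^1 = 17, 17^2 = 106, 17^4 = 73, 17^8 = 22, 17^16 = 118, 17^32 = 16, 17^64 = 73
Test divisors in increasing order:
  k=1: 17^1 = 17 mod 183
  k=2: 17^2 = 106 mod 183
  k=3: 17^3 = 106 * 17 = 155 mod 183
  k=4: 17^4 = 73 mod 183
  k=5: 17^5 = 73 * 17 = 143 mod 183
  k=6: 17^6 = 73 * 106 = 52 mod 183
  k=8: 17^8 = 22 mod 183
  k=10: 17^10 = 22 * 106 = 136 mod 183
  k=12: 17^12 = 22 * 73 = 142 mod 183
  k=15: 17^15 = 22 * 73 * 106 * 17 = 50 mod 183
  k=20: 17^20 = 118 * 73 = 13 mod 183
  k=24: 17^24 = 118 * 22 = 34 mod 183
  k=30: 17^30 = 118 * 22 * 73 * 106 = 121 mod 183
  k=40: 17^40 = 16 * 22 = 169 mod 183
  k=60: 17^60 = 16 * 118 * 22 * 73 = 1 mod 183  <- first divisor giving 1
Order = 60

60


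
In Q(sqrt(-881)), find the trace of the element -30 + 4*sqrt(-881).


Tr(a + b*sqrt(d)) = (a + b*sqrt(d)) + (a - b*sqrt(d)) = 2a
= 2 * (-30)
= -60

-60


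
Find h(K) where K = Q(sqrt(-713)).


K = Q(sqrt(-713)). d mod 4 = 3, so D = disc(K) = 4d = -2852
h(K) equals the number of primitive reduced positive-definite forms (a, b, c) = a*x^2 + b*x*y + c*y^2 with b^2 - 4ac = D,
where reduced means |b| <= a <= c, with b >= 0 whenever |b| = a or a = c, and primitive means gcd(a, b, c) = 1.
Reduced forces 3a^2 <= |D| = 2852, so 1 <= a <= 30; b must have the parity of D, and c = (b^2 - D)/(4a) must be an integer >= a.
Enumerate a = 1..30, b in [-a, a]:
  a=1: (1, 0, 713)  [1]
  a=2: (2, 2, 357)  [1]
  a=3: (3, -2, 238), (3, 2, 238)  [2]
  a=4..5: none
  a=6: (6, -2, 119), (6, 2, 119)  [2]
  a=7: (7, -2, 102), (7, 2, 102)  [2]
  a=8: none
  a=9: (9, -8, 81), (9, 8, 81)  [2]
  a=10..13: none
  a=14: (14, -2, 51), (14, 2, 51)  [2]
  a=15..16: none
  a=17: (17, -2, 42), (17, 2, 42)  [2]
  a=18: (18, -10, 41), (18, 10, 41)  [2]
  a=19: (19, -6, 38), (19, 6, 38)  [2]
  a=20: none
  a=21: (21, -16, 37), (21, -2, 34), (21, 2, 34), (21, 16, 37)  [4]
  a=22: none
  a=23: (23, 0, 31)  [1]
  a=24..26: none
  a=27: (27, 8, 27)  [1]
  a=28..30: none
Total reduced forms: 1 + 1 + 2 + 2 + 2 + 2 + 2 + 2 + 2 + 2 + 4 + 1 + 1 = 24
h = 24

24


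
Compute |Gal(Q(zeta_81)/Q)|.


|Gal(Q(zeta_81)/Q)| = phi(81)
= 54

54


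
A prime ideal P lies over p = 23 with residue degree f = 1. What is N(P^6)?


N(P^a) = p^(a*f)
= 23^(6*1)
= 23^6
= 148035889

148035889


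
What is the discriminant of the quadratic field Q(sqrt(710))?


For K = Q(sqrt(d)) with d squarefree: disc(K) = d if d = 1 mod 4, and disc(K) = 4d if d = 2 or 3 mod 4.
Here d = 710, and d mod 4 = 2.
d = 2 mod 4, not 1 (O_K = Z[sqrt(d)]), so disc(K) = 4d = 4 * (710) = 2840

2840


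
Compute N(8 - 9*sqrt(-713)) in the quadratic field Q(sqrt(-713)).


N(a + b*sqrt(d)) = a^2 - d*b^2
= (8)^2 - (-713)*(-9)^2
= 64 + 57753
= 57817

57817


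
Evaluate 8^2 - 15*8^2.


x^2 - d*y^2
= 8^2 - 15*8^2
= 64 - 960
= -896

-896


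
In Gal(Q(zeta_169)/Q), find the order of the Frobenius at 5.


The Frobenius at p in Gal(Q(zeta_n)/Q) = (Z/nZ)* is the class of p, so its order is ord_169(5), the smallest k >= 1 with 5^k = 1 mod 169.
n = 169 = 13^2, phi(169) = 156; the order divides phi(n).
Divisors of 156: 1, 2, 3, 4, 6, 12, 13, 26, 39, 52, 78, 156
Repeated squaring mod 169: 5^1 = 5, 5^2 = 25, 5^4 = 118, 5^8 = 66, 5^16 = 131, 5^32 = 92, 5^64 = 14, 5^128 = 27
Test divisors in increasing order:
  k=1: 5^1 = 5 mod 169
  k=2: 5^2 = 25 mod 169
  k=3: 5^3 = 25 * 5 = 125 mod 169
  k=4: 5^4 = 118 mod 169
  k=6: 5^6 = 118 * 25 = 77 mod 169
  k=12: 5^12 = 66 * 118 = 14 mod 169
  k=13: 5^13 = 66 * 118 * 5 = 70 mod 169
  k=26: 5^26 = 131 * 66 * 25 = 168 mod 169
  k=39: 5^39 = 92 * 118 * 25 * 5 = 99 mod 169
  k=52: 5^52 = 92 * 131 * 118 = 1 mod 169  <- first divisor giving 1
Order = 52

52


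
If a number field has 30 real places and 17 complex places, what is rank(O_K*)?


By Dirichlet's unit theorem:
rank = r1 + r2 - 1
= 30 + 17 - 1
= 46

46


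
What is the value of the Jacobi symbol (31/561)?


Compute (31/561) via quadratic reciprocity:
  reciprocity: (31/561) -> +(561/31)
  reduce: (3/31)
  reciprocity: (3/31) -> -(31/3)
  reduce: (1/3)
  (1/3) = 1
Product of signs = -1

-1


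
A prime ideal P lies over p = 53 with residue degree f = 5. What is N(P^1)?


N(P^a) = p^(a*f)
= 53^(1*5)
= 53^5
= 418195493

418195493


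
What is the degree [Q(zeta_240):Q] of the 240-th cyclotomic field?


The degree equals Euler's totient phi(240).
240 = 2^4 * 3 * 5
phi(240) = 64

64


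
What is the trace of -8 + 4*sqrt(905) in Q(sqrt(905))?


Tr(a + b*sqrt(d)) = (a + b*sqrt(d)) + (a - b*sqrt(d)) = 2a
= 2 * (-8)
= -16

-16


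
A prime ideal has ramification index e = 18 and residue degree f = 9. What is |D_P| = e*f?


|D_P| = e * f
= 18 * 9
= 162

162


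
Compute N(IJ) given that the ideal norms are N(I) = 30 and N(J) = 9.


N(IJ) = N(I) * N(J)
= 30 * 9
= 270

270


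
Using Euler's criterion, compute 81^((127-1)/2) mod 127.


p = 127 is prime and the exponent is (p-1)/2 = 63, so by Euler's criterion 81^63 = (81/127) = +1 or -1 mod 127.
Compute by square-and-multiply:
  63 = 32 + 16 + 8 + 4 + 2 + 1 (binary 111111)
  Repeated squaring mod 127: 81^1 = 81, 81^2 = 84, 81^4 = 71, 81^8 = 88, 81^16 = 124, 81^32 = 9
  81^63 = 81^32 * 81^16 * 81^8 * 81^4 * 81^2 * 81^1 = 9 * 124 * 88 * 71 * 84 * 81 mod 127
    9 * 124 = 1116 = 100 mod 127
    100 * 88 = 8800 = 37 mod 127
    37 * 71 = 2627 = 87 mod 127
    87 * 84 = 7308 = 69 mod 127
    69 * 81 = 5589 = 1 mod 127
  81^63 = 1 mod 127
Result 1: 81 is a quadratic residue mod 127.
81^63 mod 127 = 1

1


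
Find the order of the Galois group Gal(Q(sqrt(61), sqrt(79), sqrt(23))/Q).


The 3 square roots of distinct primes are multiplicatively independent over Q,
so [K:Q] = 2^3 and Gal(K/Q) is isomorphic to (Z/2Z)^3.
|Gal| = 2^3 = 8

8


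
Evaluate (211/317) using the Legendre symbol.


p = 317 is prime, so compute (211/317) with the reciprocity algorithm (Jacobi-symbol steps: pull out 2s via (2/n), flip via reciprocity, reduce):
  reciprocity: (211/317) -> +(317/211)
  reduce: (106/211)
  pull out 2: (2/211) = -1  (since 211 mod 8 = 3)
  reciprocity: (53/211) -> +(211/53)
  reduce: (52/53)
  pull out 2: (2/53) = -1  (since 53 mod 8 = 5)
  pull out 2: (2/53) = -1  (since 53 mod 8 = 5)
  reciprocity: (13/53) -> +(53/13)
  reduce: (1/13)
  (1/13) = 1
Product of signs = -1
(211/317) = -1

-1


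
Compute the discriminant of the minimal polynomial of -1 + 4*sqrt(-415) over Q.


The element -1 + 4*sqrt(-415) has minimal polynomial:
x^2 + 2*x + 6641
Discriminant = (2)^2 - 4*(6641)
= 4 - 26564
= -26560

-26560


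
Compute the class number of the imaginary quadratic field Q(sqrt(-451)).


K = Q(sqrt(-451)). d mod 4 = 1, so D = disc(K) = d = -451
h(K) equals the number of primitive reduced positive-definite forms (a, b, c) = a*x^2 + b*x*y + c*y^2 with b^2 - 4ac = D,
where reduced means |b| <= a <= c, with b >= 0 whenever |b| = a or a = c, and primitive means gcd(a, b, c) = 1.
Reduced forces 3a^2 <= |D| = 451, so 1 <= a <= 12; b must have the parity of D, and c = (b^2 - D)/(4a) must be an integer >= a.
Enumerate a = 1..12, b in [-a, a]:
  a=1: (1, 1, 113)  [1]
  a=2..4: none
  a=5: (5, -3, 23), (5, 3, 23)  [2]
  a=6: none
  a=7: (7, -5, 17), (7, 5, 17)  [2]
  a=8..10: none
  a=11: (11, 11, 13)  [1]
  a=12: none
Total reduced forms: 1 + 2 + 2 + 1 = 6
h = 6

6


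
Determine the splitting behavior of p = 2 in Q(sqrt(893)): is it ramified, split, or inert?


K = Q(sqrt(893)). Since d mod 4 = 1, disc(K) = 893.
Check p | disc: 893 mod 2 = 1.
p=2 does not divide disc (d is 1 mod 4). 2 splits iff d = 1 mod 8.
d mod 8 = 5, so (d/2) = -1.
(d/p) = -1, so p is inert: (p) stays prime with e=1, f=2, g=1.
Therefore p is inert.

inert


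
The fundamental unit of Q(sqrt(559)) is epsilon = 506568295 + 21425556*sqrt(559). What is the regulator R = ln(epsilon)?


epsilon = 506568295 + 21425556*sqrt(559)
= 1.0131e+09
R = ln(1.0131e+09)
= 20.7363

20.7363


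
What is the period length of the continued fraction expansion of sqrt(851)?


Run the CF algorithm for sqrt(851).
a_0 = floor(sqrt(851)) = 29; set m_0=0, q_0=1.
Recurrence: m' = q*a - m,  q' = (d - m'^2)/q,  a' = floor((a_0 + m')/q').
  step 1: m=29, q=10, a=5
  step 2: m=21, q=41, a=1
  step 3: m=20, q=11, a=4
  step 4: m=24, q=25, a=2
  step 5: m=26, q=7, a=7
  step 6: m=23, q=46, a=1
  step 7: m=23, q=7, a=7
  step 8: m=26, q=25, a=2
  step 9: m=24, q=11, a=4
  step 10: m=20, q=41, a=1
  step 11: m=21, q=10, a=5
  step 12: m=29, q=1, a=58
a_12 = 2*a_0 = 58, so the period closes here.
sqrt(851) = [29; 5, 1, 4, 2, 7, 1, 7, 2, 4, 1, 5, 58]
Period length = 12

12


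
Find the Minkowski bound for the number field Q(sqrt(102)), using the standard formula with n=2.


d = 102, d mod 4 = 2, so disc(K) = 4d = 408; |disc(K)| = 408
Real quadratic field, so n = 2, s = r2 = 0, r1 = 2
M = (n!/n^n) * (4/pi)^s * sqrt(|disc(K)|) = (2!/2^2) * (4/pi)^0 * sqrt(408)
= 0.5 * 1.000000 * 20.199010
= 10.0995

10.0995


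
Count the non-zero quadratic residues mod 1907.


For prime p, the number of non-zero quadratic residues is (p-1)/2.
= (1907-1)/2
= 953

953


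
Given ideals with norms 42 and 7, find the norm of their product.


N(IJ) = N(I) * N(J)
= 42 * 7
= 294

294


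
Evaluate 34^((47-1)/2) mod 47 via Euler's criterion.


p = 47 is prime and the exponent is (p-1)/2 = 23, so by Euler's criterion 34^23 = (34/47) = +1 or -1 mod 47.
Compute by square-and-multiply:
  23 = 16 + 4 + 2 + 1 (binary 10111)
  Repeated squaring mod 47: 34^1 = 34, 34^2 = 28, 34^4 = 32, 34^8 = 37, 34^16 = 6
  34^23 = 34^16 * 34^4 * 34^2 * 34^1 = 6 * 32 * 28 * 34 mod 47
    6 * 32 = 192 = 4 mod 47
    4 * 28 = 112 = 18 mod 47
    18 * 34 = 612 = 1 mod 47
  34^23 = 1 mod 47
Result 1: 34 is a quadratic residue mod 47.
34^23 mod 47 = 1

1


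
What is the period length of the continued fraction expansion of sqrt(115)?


Run the CF algorithm for sqrt(115).
a_0 = floor(sqrt(115)) = 10; set m_0=0, q_0=1.
Recurrence: m' = q*a - m,  q' = (d - m'^2)/q,  a' = floor((a_0 + m')/q').
  step 1: m=10, q=15, a=1
  step 2: m=5, q=6, a=2
  step 3: m=7, q=11, a=1
  step 4: m=4, q=9, a=1
  step 5: m=5, q=10, a=1
  step 6: m=5, q=9, a=1
  step 7: m=4, q=11, a=1
  step 8: m=7, q=6, a=2
  step 9: m=5, q=15, a=1
  step 10: m=10, q=1, a=20
a_10 = 2*a_0 = 20, so the period closes here.
sqrt(115) = [10; 1, 2, 1, 1, 1, 1, 1, 2, 1, 20]
Period length = 10

10


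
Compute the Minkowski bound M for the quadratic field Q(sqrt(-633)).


d = -633, d mod 4 = 3, so disc(K) = 4d = -2532; |disc(K)| = 2532
Imaginary quadratic field, so n = 2, s = r2 = 1, r1 = 0
M = (n!/n^n) * (4/pi)^s * sqrt(|disc(K)|) = (2!/2^2) * (4/pi)^1 * sqrt(2532)
= 0.5 * 1.273240 * 50.318983
= 32.0341

32.0341


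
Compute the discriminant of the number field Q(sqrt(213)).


For K = Q(sqrt(d)) with d squarefree: disc(K) = d if d = 1 mod 4, and disc(K) = 4d if d = 2 or 3 mod 4.
Here d = 213, and d mod 4 = 1.
d = 1 mod 4 (O_K = Z[(1+sqrt(d))/2]), so disc(K) = d = 213

213


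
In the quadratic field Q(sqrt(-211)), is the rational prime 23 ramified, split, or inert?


K = Q(sqrt(-211)). Since d mod 4 = 1, disc(K) = -211.
Check p | disc: -211 mod 23 = 19.
p does not divide disc. Compute Legendre symbol (d/p):
19^((23-1)/2) mod 23 = -1
(d/p) = -1, so p is inert: (p) stays prime with e=1, f=2, g=1.
Therefore p is inert.

inert


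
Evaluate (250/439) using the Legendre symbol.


p = 439 is prime, so compute (250/439) with the reciprocity algorithm (Jacobi-symbol steps: pull out 2s via (2/n), flip via reciprocity, reduce):
  pull out 2: (2/439) = +1  (since 439 mod 8 = 7)
  reciprocity: (125/439) -> +(439/125)
  reduce: (64/125)
  pull out 2: (2/125) = -1  (since 125 mod 8 = 5)
  pull out 2: (2/125) = -1  (since 125 mod 8 = 5)
  pull out 2: (2/125) = -1  (since 125 mod 8 = 5)
  pull out 2: (2/125) = -1  (since 125 mod 8 = 5)
  pull out 2: (2/125) = -1  (since 125 mod 8 = 5)
  pull out 2: (2/125) = -1  (since 125 mod 8 = 5)
  (1/125) = 1
Product of signs = 1
(250/439) = 1

1


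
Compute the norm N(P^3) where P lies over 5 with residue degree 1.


N(P^a) = p^(a*f)
= 5^(3*1)
= 5^3
= 125

125


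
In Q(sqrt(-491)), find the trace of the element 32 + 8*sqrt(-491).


Tr(a + b*sqrt(d)) = (a + b*sqrt(d)) + (a - b*sqrt(d)) = 2a
= 2 * (32)
= 64

64


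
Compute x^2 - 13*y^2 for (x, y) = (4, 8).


x^2 - d*y^2
= 4^2 - 13*8^2
= 16 - 832
= -816

-816


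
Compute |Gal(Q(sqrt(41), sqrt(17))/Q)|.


The 2 square roots of distinct primes are multiplicatively independent over Q,
so [K:Q] = 2^2 and Gal(K/Q) is isomorphic to (Z/2Z)^2.
|Gal| = 2^2 = 4

4


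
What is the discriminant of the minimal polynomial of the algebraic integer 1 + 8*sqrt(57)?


The element 1 + 8*sqrt(57) has minimal polynomial:
x^2 - 2*x - 3647
Discriminant = (-2)^2 - 4*(-3647)
= 4 + 14588
= 14592

14592


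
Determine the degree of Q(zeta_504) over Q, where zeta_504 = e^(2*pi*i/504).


The degree equals Euler's totient phi(504).
504 = 2^3 * 3^2 * 7
phi(504) = 144

144


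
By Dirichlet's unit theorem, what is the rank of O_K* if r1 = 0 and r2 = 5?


By Dirichlet's unit theorem:
rank = r1 + r2 - 1
= 0 + 5 - 1
= 4

4


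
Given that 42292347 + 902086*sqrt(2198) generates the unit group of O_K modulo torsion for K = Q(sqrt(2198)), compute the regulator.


epsilon = 42292347 + 902086*sqrt(2198)
= 8.4585e+07
R = ln(8.4585e+07)
= 18.2533

18.2533


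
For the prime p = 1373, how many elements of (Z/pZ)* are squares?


For prime p, the number of non-zero quadratic residues is (p-1)/2.
= (1373-1)/2
= 686

686


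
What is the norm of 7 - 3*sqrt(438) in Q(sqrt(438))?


N(a + b*sqrt(d)) = a^2 - d*b^2
= (7)^2 - (438)*(-3)^2
= 49 - 3942
= -3893

-3893


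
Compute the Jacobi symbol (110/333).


Compute (110/333) via quadratic reciprocity:
  pull out 2: (2/333) = -1  (since 333 mod 8 = 5)
  reciprocity: (55/333) -> +(333/55)
  reduce: (3/55)
  reciprocity: (3/55) -> -(55/3)
  reduce: (1/3)
  (1/3) = 1
Product of signs = 1

1


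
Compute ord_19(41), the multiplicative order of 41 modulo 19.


We want ord_19(41), the smallest k >= 1 with 41^k = 1 mod 19.
n = 19 = 19, phi(19) = 18; the order divides phi(n).
Divisors of 18: 1, 2, 3, 6, 9, 18
Repeated squaring mod 19: 41^1 = 3, 41^2 = 9, 41^4 = 5, 41^8 = 6, 41^16 = 17
Test divisors in increasing order:
  k=1: 41^1 = 3 mod 19
  k=2: 41^2 = 9 mod 19
  k=3: 41^3 = 9 * 3 = 8 mod 19
  k=6: 41^6 = 5 * 9 = 7 mod 19
  k=9: 41^9 = 6 * 3 = 18 mod 19
  k=18: 41^18 = 17 * 9 = 1 mod 19  <- first divisor giving 1
Order = 18

18


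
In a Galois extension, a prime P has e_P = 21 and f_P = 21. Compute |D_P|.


|D_P| = e * f
= 21 * 21
= 441

441


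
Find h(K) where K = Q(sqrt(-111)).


K = Q(sqrt(-111)). d mod 4 = 1, so D = disc(K) = d = -111
h(K) equals the number of primitive reduced positive-definite forms (a, b, c) = a*x^2 + b*x*y + c*y^2 with b^2 - 4ac = D,
where reduced means |b| <= a <= c, with b >= 0 whenever |b| = a or a = c, and primitive means gcd(a, b, c) = 1.
Reduced forces 3a^2 <= |D| = 111, so 1 <= a <= 6; b must have the parity of D, and c = (b^2 - D)/(4a) must be an integer >= a.
Enumerate a = 1..6, b in [-a, a]:
  a=1: (1, 1, 28)  [1]
  a=2: (2, -1, 14), (2, 1, 14)  [2]
  a=3: (3, 3, 10)  [1]
  a=4: (4, -1, 7), (4, 1, 7)  [2]
  a=5: (5, -3, 6), (5, 3, 6)  [2]
  a=6: none
Total reduced forms: 1 + 2 + 1 + 2 + 2 = 8
h = 8

8


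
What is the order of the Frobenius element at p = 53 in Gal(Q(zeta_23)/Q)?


The Frobenius at p in Gal(Q(zeta_n)/Q) = (Z/nZ)* is the class of p, so its order is ord_23(53), the smallest k >= 1 with 53^k = 1 mod 23.
n = 23 = 23, phi(23) = 22; the order divides phi(n).
Divisors of 22: 1, 2, 11, 22
Repeated squaring mod 23: 53^1 = 7, 53^2 = 3, 53^4 = 9, 53^8 = 12, 53^16 = 6
Test divisors in increasing order:
  k=1: 53^1 = 7 mod 23
  k=2: 53^2 = 3 mod 23
  k=11: 53^11 = 12 * 3 * 7 = 22 mod 23
  k=22: 53^22 = 6 * 9 * 3 = 1 mod 23  <- first divisor giving 1
Order = 22

22


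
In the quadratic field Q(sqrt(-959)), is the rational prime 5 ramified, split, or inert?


K = Q(sqrt(-959)). Since d mod 4 = 1, disc(K) = -959.
Check p | disc: -959 mod 5 = 1.
p does not divide disc. Compute Legendre symbol (d/p):
1^((5-1)/2) mod 5 = 1
(d/p) = 1, so p splits: (p) = P*P' with e=1, f=1, g=2.
Therefore p is split.

split


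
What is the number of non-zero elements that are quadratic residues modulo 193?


For prime p, the number of non-zero quadratic residues is (p-1)/2.
= (193-1)/2
= 96

96


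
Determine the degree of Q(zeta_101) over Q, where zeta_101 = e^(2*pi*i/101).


The degree equals Euler's totient phi(101).
101 = 101
phi(101) = 100

100


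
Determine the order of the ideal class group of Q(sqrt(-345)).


K = Q(sqrt(-345)). d mod 4 = 3, so D = disc(K) = 4d = -1380
h(K) equals the number of primitive reduced positive-definite forms (a, b, c) = a*x^2 + b*x*y + c*y^2 with b^2 - 4ac = D,
where reduced means |b| <= a <= c, with b >= 0 whenever |b| = a or a = c, and primitive means gcd(a, b, c) = 1.
Reduced forces 3a^2 <= |D| = 1380, so 1 <= a <= 21; b must have the parity of D, and c = (b^2 - D)/(4a) must be an integer >= a.
Enumerate a = 1..21, b in [-a, a]:
  a=1: (1, 0, 345)  [1]
  a=2: (2, 2, 173)  [1]
  a=3: (3, 0, 115)  [1]
  a=4: none
  a=5: (5, 0, 69)  [1]
  a=6: (6, 6, 59)  [1]
  a=7..9: none
  a=10: (10, 10, 37)  [1]
  a=11..14: none
  a=15: (15, 0, 23)  [1]
  a=16..18: none
  a=19: (19, 8, 19)  [1]
  a=20..21: none
Total reduced forms: 1 + 1 + 1 + 1 + 1 + 1 + 1 + 1 = 8
h = 8

8


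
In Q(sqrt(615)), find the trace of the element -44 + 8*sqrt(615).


Tr(a + b*sqrt(d)) = (a + b*sqrt(d)) + (a - b*sqrt(d)) = 2a
= 2 * (-44)
= -88

-88


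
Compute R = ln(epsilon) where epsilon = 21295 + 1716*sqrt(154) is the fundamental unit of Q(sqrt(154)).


epsilon = 21295 + 1716*sqrt(154)
= 42590.0000
R = ln(42590.0000)
= 10.6594

10.6594


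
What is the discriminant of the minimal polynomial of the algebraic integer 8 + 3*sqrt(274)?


The element 8 + 3*sqrt(274) has minimal polynomial:
x^2 - 16*x - 2402
Discriminant = (-16)^2 - 4*(-2402)
= 256 + 9608
= 9864

9864


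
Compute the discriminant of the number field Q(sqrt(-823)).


For K = Q(sqrt(d)) with d squarefree: disc(K) = d if d = 1 mod 4, and disc(K) = 4d if d = 2 or 3 mod 4.
Here d = -823, and d mod 4 = 1.
d = 1 mod 4 (O_K = Z[(1+sqrt(d))/2]), so disc(K) = d = -823

-823


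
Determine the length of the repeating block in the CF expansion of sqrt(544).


Run the CF algorithm for sqrt(544).
a_0 = floor(sqrt(544)) = 23; set m_0=0, q_0=1.
Recurrence: m' = q*a - m,  q' = (d - m'^2)/q,  a' = floor((a_0 + m')/q').
  step 1: m=23, q=15, a=3
  step 2: m=22, q=4, a=11
  step 3: m=22, q=15, a=3
  step 4: m=23, q=1, a=46
a_4 = 2*a_0 = 46, so the period closes here.
sqrt(544) = [23; 3, 11, 3, 46]
Period length = 4

4


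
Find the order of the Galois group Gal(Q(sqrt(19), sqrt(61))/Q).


The 2 square roots of distinct primes are multiplicatively independent over Q,
so [K:Q] = 2^2 and Gal(K/Q) is isomorphic to (Z/2Z)^2.
|Gal| = 2^2 = 4

4


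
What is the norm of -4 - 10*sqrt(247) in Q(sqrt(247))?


N(a + b*sqrt(d)) = a^2 - d*b^2
= (-4)^2 - (247)*(-10)^2
= 16 - 24700
= -24684

-24684


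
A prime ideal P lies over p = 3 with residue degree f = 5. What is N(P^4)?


N(P^a) = p^(a*f)
= 3^(4*5)
= 3^20
= 3486784401

3486784401


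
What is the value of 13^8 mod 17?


p = 17 is prime and the exponent is (p-1)/2 = 8, so by Euler's criterion 13^8 = (13/17) = +1 or -1 mod 17.
Compute by square-and-multiply:
  8 = 8 (binary 1000)
  Repeated squaring mod 17: 13^1 = 13, 13^2 = 16, 13^4 = 1, 13^8 = 1
  13^8 = 1 mod 17
Result 1: 13 is a quadratic residue mod 17.
13^8 mod 17 = 1

1


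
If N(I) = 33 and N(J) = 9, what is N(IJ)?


N(IJ) = N(I) * N(J)
= 33 * 9
= 297

297


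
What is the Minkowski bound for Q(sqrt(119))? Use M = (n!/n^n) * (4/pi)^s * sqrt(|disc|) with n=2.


d = 119, d mod 4 = 3, so disc(K) = 4d = 476; |disc(K)| = 476
Real quadratic field, so n = 2, s = r2 = 0, r1 = 2
M = (n!/n^n) * (4/pi)^s * sqrt(|disc(K)|) = (2!/2^2) * (4/pi)^0 * sqrt(476)
= 0.5 * 1.000000 * 21.817424
= 10.9087

10.9087


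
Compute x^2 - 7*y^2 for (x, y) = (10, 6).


x^2 - d*y^2
= 10^2 - 7*6^2
= 100 - 252
= -152

-152


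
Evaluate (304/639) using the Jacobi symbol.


Compute (304/639) via quadratic reciprocity:
  pull out 2: (2/639) = +1  (since 639 mod 8 = 7)
  pull out 2: (2/639) = +1  (since 639 mod 8 = 7)
  pull out 2: (2/639) = +1  (since 639 mod 8 = 7)
  pull out 2: (2/639) = +1  (since 639 mod 8 = 7)
  reciprocity: (19/639) -> -(639/19)
  reduce: (12/19)
  pull out 2: (2/19) = -1  (since 19 mod 8 = 3)
  pull out 2: (2/19) = -1  (since 19 mod 8 = 3)
  reciprocity: (3/19) -> -(19/3)
  reduce: (1/3)
  (1/3) = 1
Product of signs = 1

1


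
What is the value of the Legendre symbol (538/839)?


p = 839 is prime, so compute (538/839) with the reciprocity algorithm (Jacobi-symbol steps: pull out 2s via (2/n), flip via reciprocity, reduce):
  pull out 2: (2/839) = +1  (since 839 mod 8 = 7)
  reciprocity: (269/839) -> +(839/269)
  reduce: (32/269)
  pull out 2: (2/269) = -1  (since 269 mod 8 = 5)
  pull out 2: (2/269) = -1  (since 269 mod 8 = 5)
  pull out 2: (2/269) = -1  (since 269 mod 8 = 5)
  pull out 2: (2/269) = -1  (since 269 mod 8 = 5)
  pull out 2: (2/269) = -1  (since 269 mod 8 = 5)
  (1/269) = 1
Product of signs = -1
(538/839) = -1

-1
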